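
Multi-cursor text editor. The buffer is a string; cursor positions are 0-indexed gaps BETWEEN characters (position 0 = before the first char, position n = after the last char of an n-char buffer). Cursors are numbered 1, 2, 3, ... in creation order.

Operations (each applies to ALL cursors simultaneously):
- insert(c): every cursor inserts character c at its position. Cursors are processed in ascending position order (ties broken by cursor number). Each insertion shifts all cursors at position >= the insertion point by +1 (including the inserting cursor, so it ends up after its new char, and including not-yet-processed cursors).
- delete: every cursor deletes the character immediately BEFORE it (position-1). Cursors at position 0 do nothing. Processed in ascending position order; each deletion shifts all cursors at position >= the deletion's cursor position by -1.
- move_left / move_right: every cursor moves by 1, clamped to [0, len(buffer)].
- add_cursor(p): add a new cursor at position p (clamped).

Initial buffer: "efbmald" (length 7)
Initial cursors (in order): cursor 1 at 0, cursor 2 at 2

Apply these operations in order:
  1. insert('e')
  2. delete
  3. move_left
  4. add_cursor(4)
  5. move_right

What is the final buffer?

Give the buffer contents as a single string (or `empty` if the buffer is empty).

Answer: efbmald

Derivation:
After op 1 (insert('e')): buffer="eefebmald" (len 9), cursors c1@1 c2@4, authorship 1..2.....
After op 2 (delete): buffer="efbmald" (len 7), cursors c1@0 c2@2, authorship .......
After op 3 (move_left): buffer="efbmald" (len 7), cursors c1@0 c2@1, authorship .......
After op 4 (add_cursor(4)): buffer="efbmald" (len 7), cursors c1@0 c2@1 c3@4, authorship .......
After op 5 (move_right): buffer="efbmald" (len 7), cursors c1@1 c2@2 c3@5, authorship .......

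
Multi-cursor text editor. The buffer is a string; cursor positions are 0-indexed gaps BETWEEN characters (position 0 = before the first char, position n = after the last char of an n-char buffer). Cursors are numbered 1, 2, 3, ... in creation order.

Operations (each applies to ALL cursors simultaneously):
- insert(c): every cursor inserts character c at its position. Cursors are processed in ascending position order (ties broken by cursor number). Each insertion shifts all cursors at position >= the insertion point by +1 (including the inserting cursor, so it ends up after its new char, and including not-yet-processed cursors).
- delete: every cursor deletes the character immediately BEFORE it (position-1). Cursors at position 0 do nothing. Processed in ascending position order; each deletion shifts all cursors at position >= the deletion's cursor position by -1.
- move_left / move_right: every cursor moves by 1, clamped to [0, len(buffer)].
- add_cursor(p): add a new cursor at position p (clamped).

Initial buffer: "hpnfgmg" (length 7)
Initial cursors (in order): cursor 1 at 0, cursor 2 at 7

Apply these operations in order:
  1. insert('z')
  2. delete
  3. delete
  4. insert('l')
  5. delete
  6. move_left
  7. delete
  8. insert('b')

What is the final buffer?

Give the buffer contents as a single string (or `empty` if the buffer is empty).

Answer: bhpnfbm

Derivation:
After op 1 (insert('z')): buffer="zhpnfgmgz" (len 9), cursors c1@1 c2@9, authorship 1.......2
After op 2 (delete): buffer="hpnfgmg" (len 7), cursors c1@0 c2@7, authorship .......
After op 3 (delete): buffer="hpnfgm" (len 6), cursors c1@0 c2@6, authorship ......
After op 4 (insert('l')): buffer="lhpnfgml" (len 8), cursors c1@1 c2@8, authorship 1......2
After op 5 (delete): buffer="hpnfgm" (len 6), cursors c1@0 c2@6, authorship ......
After op 6 (move_left): buffer="hpnfgm" (len 6), cursors c1@0 c2@5, authorship ......
After op 7 (delete): buffer="hpnfm" (len 5), cursors c1@0 c2@4, authorship .....
After op 8 (insert('b')): buffer="bhpnfbm" (len 7), cursors c1@1 c2@6, authorship 1....2.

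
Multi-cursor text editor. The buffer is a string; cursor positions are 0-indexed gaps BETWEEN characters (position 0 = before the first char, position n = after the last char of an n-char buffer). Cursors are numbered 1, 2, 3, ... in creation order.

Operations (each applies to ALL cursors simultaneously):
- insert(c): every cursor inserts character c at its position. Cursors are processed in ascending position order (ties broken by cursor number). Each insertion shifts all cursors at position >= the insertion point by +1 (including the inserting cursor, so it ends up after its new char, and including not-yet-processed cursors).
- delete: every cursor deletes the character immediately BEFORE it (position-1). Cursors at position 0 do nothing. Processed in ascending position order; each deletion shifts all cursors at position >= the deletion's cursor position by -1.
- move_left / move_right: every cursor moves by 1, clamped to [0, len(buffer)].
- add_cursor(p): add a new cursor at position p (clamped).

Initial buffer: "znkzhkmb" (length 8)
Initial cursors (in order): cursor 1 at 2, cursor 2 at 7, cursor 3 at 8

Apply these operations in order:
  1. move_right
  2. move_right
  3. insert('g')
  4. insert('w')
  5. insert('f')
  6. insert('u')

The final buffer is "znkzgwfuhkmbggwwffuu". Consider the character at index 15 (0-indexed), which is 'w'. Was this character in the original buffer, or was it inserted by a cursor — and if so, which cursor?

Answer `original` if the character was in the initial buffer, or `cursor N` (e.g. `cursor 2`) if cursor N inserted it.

Answer: cursor 3

Derivation:
After op 1 (move_right): buffer="znkzhkmb" (len 8), cursors c1@3 c2@8 c3@8, authorship ........
After op 2 (move_right): buffer="znkzhkmb" (len 8), cursors c1@4 c2@8 c3@8, authorship ........
After op 3 (insert('g')): buffer="znkzghkmbgg" (len 11), cursors c1@5 c2@11 c3@11, authorship ....1....23
After op 4 (insert('w')): buffer="znkzgwhkmbggww" (len 14), cursors c1@6 c2@14 c3@14, authorship ....11....2323
After op 5 (insert('f')): buffer="znkzgwfhkmbggwwff" (len 17), cursors c1@7 c2@17 c3@17, authorship ....111....232323
After op 6 (insert('u')): buffer="znkzgwfuhkmbggwwffuu" (len 20), cursors c1@8 c2@20 c3@20, authorship ....1111....23232323
Authorship (.=original, N=cursor N): . . . . 1 1 1 1 . . . . 2 3 2 3 2 3 2 3
Index 15: author = 3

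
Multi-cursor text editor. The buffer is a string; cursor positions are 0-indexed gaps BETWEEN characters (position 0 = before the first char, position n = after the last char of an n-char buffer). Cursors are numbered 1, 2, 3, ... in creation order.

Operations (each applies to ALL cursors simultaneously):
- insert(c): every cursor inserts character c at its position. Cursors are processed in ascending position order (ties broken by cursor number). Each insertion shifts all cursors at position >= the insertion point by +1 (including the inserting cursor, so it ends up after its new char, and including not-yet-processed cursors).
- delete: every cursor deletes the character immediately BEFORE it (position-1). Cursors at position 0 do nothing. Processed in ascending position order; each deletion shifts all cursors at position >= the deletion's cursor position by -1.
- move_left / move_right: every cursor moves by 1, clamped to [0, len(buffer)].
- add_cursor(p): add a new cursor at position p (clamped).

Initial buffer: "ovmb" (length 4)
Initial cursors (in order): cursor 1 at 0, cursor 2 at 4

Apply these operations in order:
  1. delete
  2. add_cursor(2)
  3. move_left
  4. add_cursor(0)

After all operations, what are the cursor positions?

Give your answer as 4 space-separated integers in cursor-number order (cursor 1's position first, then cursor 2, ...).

After op 1 (delete): buffer="ovm" (len 3), cursors c1@0 c2@3, authorship ...
After op 2 (add_cursor(2)): buffer="ovm" (len 3), cursors c1@0 c3@2 c2@3, authorship ...
After op 3 (move_left): buffer="ovm" (len 3), cursors c1@0 c3@1 c2@2, authorship ...
After op 4 (add_cursor(0)): buffer="ovm" (len 3), cursors c1@0 c4@0 c3@1 c2@2, authorship ...

Answer: 0 2 1 0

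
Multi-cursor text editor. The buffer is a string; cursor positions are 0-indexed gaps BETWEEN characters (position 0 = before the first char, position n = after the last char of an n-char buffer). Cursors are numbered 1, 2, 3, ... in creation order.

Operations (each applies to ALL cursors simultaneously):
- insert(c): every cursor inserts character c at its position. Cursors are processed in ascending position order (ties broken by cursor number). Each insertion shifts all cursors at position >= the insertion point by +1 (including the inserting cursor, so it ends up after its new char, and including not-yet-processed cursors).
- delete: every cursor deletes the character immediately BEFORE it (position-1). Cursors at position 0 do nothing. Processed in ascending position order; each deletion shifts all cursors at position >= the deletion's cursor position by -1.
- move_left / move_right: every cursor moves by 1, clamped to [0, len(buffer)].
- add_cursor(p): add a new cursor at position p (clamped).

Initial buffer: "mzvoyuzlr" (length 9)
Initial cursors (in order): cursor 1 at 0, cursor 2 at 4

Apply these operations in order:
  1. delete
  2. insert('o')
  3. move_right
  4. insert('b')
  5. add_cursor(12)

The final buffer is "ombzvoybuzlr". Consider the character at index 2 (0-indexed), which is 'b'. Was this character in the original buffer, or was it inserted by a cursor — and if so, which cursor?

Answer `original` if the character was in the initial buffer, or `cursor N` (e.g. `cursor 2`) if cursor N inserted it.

Answer: cursor 1

Derivation:
After op 1 (delete): buffer="mzvyuzlr" (len 8), cursors c1@0 c2@3, authorship ........
After op 2 (insert('o')): buffer="omzvoyuzlr" (len 10), cursors c1@1 c2@5, authorship 1...2.....
After op 3 (move_right): buffer="omzvoyuzlr" (len 10), cursors c1@2 c2@6, authorship 1...2.....
After op 4 (insert('b')): buffer="ombzvoybuzlr" (len 12), cursors c1@3 c2@8, authorship 1.1..2.2....
After op 5 (add_cursor(12)): buffer="ombzvoybuzlr" (len 12), cursors c1@3 c2@8 c3@12, authorship 1.1..2.2....
Authorship (.=original, N=cursor N): 1 . 1 . . 2 . 2 . . . .
Index 2: author = 1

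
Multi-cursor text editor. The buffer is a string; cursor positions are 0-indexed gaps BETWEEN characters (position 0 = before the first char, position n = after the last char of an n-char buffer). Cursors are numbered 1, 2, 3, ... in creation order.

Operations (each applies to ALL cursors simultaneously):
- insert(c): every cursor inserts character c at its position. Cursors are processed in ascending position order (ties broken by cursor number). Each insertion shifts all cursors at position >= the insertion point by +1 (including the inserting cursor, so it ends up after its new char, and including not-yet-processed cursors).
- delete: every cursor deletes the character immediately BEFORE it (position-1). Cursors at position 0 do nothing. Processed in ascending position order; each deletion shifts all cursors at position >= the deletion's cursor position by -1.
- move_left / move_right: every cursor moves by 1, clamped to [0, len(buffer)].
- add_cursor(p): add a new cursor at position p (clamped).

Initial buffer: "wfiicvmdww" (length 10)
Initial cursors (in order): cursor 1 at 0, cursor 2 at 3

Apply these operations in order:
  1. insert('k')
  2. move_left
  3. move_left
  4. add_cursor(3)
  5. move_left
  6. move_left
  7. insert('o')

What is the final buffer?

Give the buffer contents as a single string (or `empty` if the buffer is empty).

Answer: okoowfikicvmdww

Derivation:
After op 1 (insert('k')): buffer="kwfikicvmdww" (len 12), cursors c1@1 c2@5, authorship 1...2.......
After op 2 (move_left): buffer="kwfikicvmdww" (len 12), cursors c1@0 c2@4, authorship 1...2.......
After op 3 (move_left): buffer="kwfikicvmdww" (len 12), cursors c1@0 c2@3, authorship 1...2.......
After op 4 (add_cursor(3)): buffer="kwfikicvmdww" (len 12), cursors c1@0 c2@3 c3@3, authorship 1...2.......
After op 5 (move_left): buffer="kwfikicvmdww" (len 12), cursors c1@0 c2@2 c3@2, authorship 1...2.......
After op 6 (move_left): buffer="kwfikicvmdww" (len 12), cursors c1@0 c2@1 c3@1, authorship 1...2.......
After op 7 (insert('o')): buffer="okoowfikicvmdww" (len 15), cursors c1@1 c2@4 c3@4, authorship 1123...2.......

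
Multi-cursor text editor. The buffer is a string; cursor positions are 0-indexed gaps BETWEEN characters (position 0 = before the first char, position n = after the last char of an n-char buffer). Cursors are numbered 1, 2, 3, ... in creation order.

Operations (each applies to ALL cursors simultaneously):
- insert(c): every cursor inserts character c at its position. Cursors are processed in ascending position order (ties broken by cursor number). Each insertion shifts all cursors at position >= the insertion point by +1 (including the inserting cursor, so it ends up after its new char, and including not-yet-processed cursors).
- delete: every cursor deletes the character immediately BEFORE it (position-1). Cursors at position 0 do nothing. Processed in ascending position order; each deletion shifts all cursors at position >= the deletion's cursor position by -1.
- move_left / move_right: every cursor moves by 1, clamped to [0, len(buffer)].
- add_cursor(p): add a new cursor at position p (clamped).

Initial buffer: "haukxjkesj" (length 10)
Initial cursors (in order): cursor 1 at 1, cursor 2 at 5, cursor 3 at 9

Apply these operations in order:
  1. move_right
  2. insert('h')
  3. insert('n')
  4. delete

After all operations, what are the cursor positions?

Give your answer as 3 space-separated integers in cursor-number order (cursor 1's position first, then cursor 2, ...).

Answer: 3 8 13

Derivation:
After op 1 (move_right): buffer="haukxjkesj" (len 10), cursors c1@2 c2@6 c3@10, authorship ..........
After op 2 (insert('h')): buffer="hahukxjhkesjh" (len 13), cursors c1@3 c2@8 c3@13, authorship ..1....2....3
After op 3 (insert('n')): buffer="hahnukxjhnkesjhn" (len 16), cursors c1@4 c2@10 c3@16, authorship ..11....22....33
After op 4 (delete): buffer="hahukxjhkesjh" (len 13), cursors c1@3 c2@8 c3@13, authorship ..1....2....3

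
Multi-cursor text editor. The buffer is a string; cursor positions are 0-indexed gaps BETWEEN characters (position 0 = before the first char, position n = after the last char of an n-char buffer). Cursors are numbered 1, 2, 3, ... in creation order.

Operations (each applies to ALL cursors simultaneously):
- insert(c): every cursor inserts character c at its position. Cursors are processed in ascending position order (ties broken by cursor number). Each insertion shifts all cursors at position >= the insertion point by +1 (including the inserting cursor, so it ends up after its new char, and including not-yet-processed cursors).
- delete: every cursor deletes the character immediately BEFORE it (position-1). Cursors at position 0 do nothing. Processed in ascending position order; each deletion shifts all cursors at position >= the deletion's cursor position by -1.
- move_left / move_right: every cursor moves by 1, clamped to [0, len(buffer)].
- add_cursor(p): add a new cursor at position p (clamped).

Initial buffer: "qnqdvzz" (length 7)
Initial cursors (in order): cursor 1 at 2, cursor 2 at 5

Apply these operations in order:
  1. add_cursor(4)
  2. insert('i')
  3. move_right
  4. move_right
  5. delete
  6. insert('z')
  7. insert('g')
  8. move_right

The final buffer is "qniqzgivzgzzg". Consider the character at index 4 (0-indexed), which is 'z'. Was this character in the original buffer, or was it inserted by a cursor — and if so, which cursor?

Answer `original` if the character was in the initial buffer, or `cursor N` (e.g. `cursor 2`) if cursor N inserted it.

After op 1 (add_cursor(4)): buffer="qnqdvzz" (len 7), cursors c1@2 c3@4 c2@5, authorship .......
After op 2 (insert('i')): buffer="qniqdivizz" (len 10), cursors c1@3 c3@6 c2@8, authorship ..1..3.2..
After op 3 (move_right): buffer="qniqdivizz" (len 10), cursors c1@4 c3@7 c2@9, authorship ..1..3.2..
After op 4 (move_right): buffer="qniqdivizz" (len 10), cursors c1@5 c3@8 c2@10, authorship ..1..3.2..
After op 5 (delete): buffer="qniqivz" (len 7), cursors c1@4 c3@6 c2@7, authorship ..1.3..
After op 6 (insert('z')): buffer="qniqzivzzz" (len 10), cursors c1@5 c3@8 c2@10, authorship ..1.13.3.2
After op 7 (insert('g')): buffer="qniqzgivzgzzg" (len 13), cursors c1@6 c3@10 c2@13, authorship ..1.113.33.22
After op 8 (move_right): buffer="qniqzgivzgzzg" (len 13), cursors c1@7 c3@11 c2@13, authorship ..1.113.33.22
Authorship (.=original, N=cursor N): . . 1 . 1 1 3 . 3 3 . 2 2
Index 4: author = 1

Answer: cursor 1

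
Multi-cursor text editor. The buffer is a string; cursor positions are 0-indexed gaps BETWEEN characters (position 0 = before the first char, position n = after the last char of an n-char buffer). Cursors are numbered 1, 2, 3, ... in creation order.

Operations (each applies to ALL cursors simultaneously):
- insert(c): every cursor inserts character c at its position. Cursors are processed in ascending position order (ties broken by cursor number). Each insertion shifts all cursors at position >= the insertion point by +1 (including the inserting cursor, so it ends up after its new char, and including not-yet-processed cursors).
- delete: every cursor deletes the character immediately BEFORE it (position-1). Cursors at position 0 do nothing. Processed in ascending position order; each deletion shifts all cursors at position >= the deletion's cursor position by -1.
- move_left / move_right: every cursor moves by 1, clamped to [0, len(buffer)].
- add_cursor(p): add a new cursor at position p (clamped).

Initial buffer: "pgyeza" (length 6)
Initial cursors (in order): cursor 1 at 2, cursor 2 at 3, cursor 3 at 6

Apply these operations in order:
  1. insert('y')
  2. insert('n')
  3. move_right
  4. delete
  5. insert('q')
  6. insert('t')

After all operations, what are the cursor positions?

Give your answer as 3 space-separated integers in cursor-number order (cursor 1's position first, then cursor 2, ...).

Answer: 6 10 15

Derivation:
After op 1 (insert('y')): buffer="pgyyyezay" (len 9), cursors c1@3 c2@5 c3@9, authorship ..1.2...3
After op 2 (insert('n')): buffer="pgynyynezayn" (len 12), cursors c1@4 c2@7 c3@12, authorship ..11.22...33
After op 3 (move_right): buffer="pgynyynezayn" (len 12), cursors c1@5 c2@8 c3@12, authorship ..11.22...33
After op 4 (delete): buffer="pgynynzay" (len 9), cursors c1@4 c2@6 c3@9, authorship ..1122..3
After op 5 (insert('q')): buffer="pgynqynqzayq" (len 12), cursors c1@5 c2@8 c3@12, authorship ..111222..33
After op 6 (insert('t')): buffer="pgynqtynqtzayqt" (len 15), cursors c1@6 c2@10 c3@15, authorship ..11112222..333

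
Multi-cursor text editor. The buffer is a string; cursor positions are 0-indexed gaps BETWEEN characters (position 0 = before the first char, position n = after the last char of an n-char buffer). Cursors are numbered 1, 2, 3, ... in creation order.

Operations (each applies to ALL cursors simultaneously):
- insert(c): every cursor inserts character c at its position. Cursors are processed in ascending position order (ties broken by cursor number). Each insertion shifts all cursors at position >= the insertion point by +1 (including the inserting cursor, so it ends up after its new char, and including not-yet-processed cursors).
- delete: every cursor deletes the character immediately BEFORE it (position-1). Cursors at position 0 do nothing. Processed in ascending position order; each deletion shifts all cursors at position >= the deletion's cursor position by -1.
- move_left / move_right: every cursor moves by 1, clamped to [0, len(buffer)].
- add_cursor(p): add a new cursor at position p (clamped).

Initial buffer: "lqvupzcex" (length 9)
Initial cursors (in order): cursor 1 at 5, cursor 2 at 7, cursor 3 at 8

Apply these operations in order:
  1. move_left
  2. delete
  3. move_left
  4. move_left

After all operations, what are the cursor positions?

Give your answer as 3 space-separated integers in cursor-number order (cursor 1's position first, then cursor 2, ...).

After op 1 (move_left): buffer="lqvupzcex" (len 9), cursors c1@4 c2@6 c3@7, authorship .........
After op 2 (delete): buffer="lqvpex" (len 6), cursors c1@3 c2@4 c3@4, authorship ......
After op 3 (move_left): buffer="lqvpex" (len 6), cursors c1@2 c2@3 c3@3, authorship ......
After op 4 (move_left): buffer="lqvpex" (len 6), cursors c1@1 c2@2 c3@2, authorship ......

Answer: 1 2 2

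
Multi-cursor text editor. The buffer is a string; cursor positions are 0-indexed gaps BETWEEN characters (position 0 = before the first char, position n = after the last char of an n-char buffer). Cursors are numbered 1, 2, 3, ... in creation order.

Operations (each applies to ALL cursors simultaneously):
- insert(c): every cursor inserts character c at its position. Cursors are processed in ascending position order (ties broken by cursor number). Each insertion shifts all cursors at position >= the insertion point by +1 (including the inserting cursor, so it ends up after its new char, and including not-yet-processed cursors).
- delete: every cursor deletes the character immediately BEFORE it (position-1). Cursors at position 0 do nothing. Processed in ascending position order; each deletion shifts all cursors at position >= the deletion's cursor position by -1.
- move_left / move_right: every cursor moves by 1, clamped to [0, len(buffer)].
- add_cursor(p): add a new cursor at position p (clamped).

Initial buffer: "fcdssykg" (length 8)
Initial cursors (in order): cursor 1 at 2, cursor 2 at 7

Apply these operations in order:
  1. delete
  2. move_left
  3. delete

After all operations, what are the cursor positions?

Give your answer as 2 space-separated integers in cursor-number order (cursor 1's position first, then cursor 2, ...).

After op 1 (delete): buffer="fdssyg" (len 6), cursors c1@1 c2@5, authorship ......
After op 2 (move_left): buffer="fdssyg" (len 6), cursors c1@0 c2@4, authorship ......
After op 3 (delete): buffer="fdsyg" (len 5), cursors c1@0 c2@3, authorship .....

Answer: 0 3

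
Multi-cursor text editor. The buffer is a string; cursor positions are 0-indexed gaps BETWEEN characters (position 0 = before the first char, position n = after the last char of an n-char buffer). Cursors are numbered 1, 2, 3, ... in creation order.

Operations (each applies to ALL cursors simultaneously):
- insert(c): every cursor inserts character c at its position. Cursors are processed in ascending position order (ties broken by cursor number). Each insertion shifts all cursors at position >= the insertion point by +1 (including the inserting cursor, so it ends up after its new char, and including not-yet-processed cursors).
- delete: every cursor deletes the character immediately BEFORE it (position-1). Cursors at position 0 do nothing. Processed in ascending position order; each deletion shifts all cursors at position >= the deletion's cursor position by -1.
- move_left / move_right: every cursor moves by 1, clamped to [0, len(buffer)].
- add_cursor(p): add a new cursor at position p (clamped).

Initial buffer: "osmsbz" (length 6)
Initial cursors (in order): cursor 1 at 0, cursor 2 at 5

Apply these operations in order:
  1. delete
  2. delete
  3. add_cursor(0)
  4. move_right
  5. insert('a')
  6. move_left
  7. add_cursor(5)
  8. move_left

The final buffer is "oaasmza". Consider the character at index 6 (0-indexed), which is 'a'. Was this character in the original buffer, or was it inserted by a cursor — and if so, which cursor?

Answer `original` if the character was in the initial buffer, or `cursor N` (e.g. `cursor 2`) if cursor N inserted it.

After op 1 (delete): buffer="osmsz" (len 5), cursors c1@0 c2@4, authorship .....
After op 2 (delete): buffer="osmz" (len 4), cursors c1@0 c2@3, authorship ....
After op 3 (add_cursor(0)): buffer="osmz" (len 4), cursors c1@0 c3@0 c2@3, authorship ....
After op 4 (move_right): buffer="osmz" (len 4), cursors c1@1 c3@1 c2@4, authorship ....
After op 5 (insert('a')): buffer="oaasmza" (len 7), cursors c1@3 c3@3 c2@7, authorship .13...2
After op 6 (move_left): buffer="oaasmza" (len 7), cursors c1@2 c3@2 c2@6, authorship .13...2
After op 7 (add_cursor(5)): buffer="oaasmza" (len 7), cursors c1@2 c3@2 c4@5 c2@6, authorship .13...2
After op 8 (move_left): buffer="oaasmza" (len 7), cursors c1@1 c3@1 c4@4 c2@5, authorship .13...2
Authorship (.=original, N=cursor N): . 1 3 . . . 2
Index 6: author = 2

Answer: cursor 2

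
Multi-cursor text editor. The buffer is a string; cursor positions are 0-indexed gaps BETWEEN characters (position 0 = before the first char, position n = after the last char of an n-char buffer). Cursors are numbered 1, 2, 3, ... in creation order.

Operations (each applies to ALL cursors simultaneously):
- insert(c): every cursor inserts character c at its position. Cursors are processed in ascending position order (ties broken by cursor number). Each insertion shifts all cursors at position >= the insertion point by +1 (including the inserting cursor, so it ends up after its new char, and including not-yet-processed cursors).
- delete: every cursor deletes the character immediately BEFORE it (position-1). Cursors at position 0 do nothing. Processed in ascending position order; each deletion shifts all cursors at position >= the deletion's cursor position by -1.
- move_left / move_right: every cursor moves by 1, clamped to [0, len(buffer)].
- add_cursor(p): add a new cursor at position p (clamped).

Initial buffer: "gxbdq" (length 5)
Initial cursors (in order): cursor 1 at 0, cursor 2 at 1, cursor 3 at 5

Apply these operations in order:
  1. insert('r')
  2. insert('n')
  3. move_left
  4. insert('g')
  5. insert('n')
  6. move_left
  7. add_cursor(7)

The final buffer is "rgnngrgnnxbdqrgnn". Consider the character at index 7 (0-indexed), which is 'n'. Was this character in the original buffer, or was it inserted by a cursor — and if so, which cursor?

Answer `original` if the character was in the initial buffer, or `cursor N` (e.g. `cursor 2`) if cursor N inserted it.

Answer: cursor 2

Derivation:
After op 1 (insert('r')): buffer="rgrxbdqr" (len 8), cursors c1@1 c2@3 c3@8, authorship 1.2....3
After op 2 (insert('n')): buffer="rngrnxbdqrn" (len 11), cursors c1@2 c2@5 c3@11, authorship 11.22....33
After op 3 (move_left): buffer="rngrnxbdqrn" (len 11), cursors c1@1 c2@4 c3@10, authorship 11.22....33
After op 4 (insert('g')): buffer="rgngrgnxbdqrgn" (len 14), cursors c1@2 c2@6 c3@13, authorship 111.222....333
After op 5 (insert('n')): buffer="rgnngrgnnxbdqrgnn" (len 17), cursors c1@3 c2@8 c3@16, authorship 1111.2222....3333
After op 6 (move_left): buffer="rgnngrgnnxbdqrgnn" (len 17), cursors c1@2 c2@7 c3@15, authorship 1111.2222....3333
After op 7 (add_cursor(7)): buffer="rgnngrgnnxbdqrgnn" (len 17), cursors c1@2 c2@7 c4@7 c3@15, authorship 1111.2222....3333
Authorship (.=original, N=cursor N): 1 1 1 1 . 2 2 2 2 . . . . 3 3 3 3
Index 7: author = 2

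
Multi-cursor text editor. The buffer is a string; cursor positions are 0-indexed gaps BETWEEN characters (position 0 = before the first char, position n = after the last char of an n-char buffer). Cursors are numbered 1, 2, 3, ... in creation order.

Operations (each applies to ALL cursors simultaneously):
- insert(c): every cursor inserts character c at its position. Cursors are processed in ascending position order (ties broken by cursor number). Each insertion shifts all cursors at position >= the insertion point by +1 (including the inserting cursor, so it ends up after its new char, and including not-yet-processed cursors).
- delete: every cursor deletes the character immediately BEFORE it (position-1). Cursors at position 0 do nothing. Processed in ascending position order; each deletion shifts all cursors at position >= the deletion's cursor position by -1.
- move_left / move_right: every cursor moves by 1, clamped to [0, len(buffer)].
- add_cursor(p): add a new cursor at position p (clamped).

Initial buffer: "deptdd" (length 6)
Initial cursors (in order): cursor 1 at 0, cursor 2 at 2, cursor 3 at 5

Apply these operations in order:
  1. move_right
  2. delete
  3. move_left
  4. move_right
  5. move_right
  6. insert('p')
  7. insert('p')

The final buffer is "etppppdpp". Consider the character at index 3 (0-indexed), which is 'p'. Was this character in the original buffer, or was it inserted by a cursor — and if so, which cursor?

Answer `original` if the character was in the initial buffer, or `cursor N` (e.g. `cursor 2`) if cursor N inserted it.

After op 1 (move_right): buffer="deptdd" (len 6), cursors c1@1 c2@3 c3@6, authorship ......
After op 2 (delete): buffer="etd" (len 3), cursors c1@0 c2@1 c3@3, authorship ...
After op 3 (move_left): buffer="etd" (len 3), cursors c1@0 c2@0 c3@2, authorship ...
After op 4 (move_right): buffer="etd" (len 3), cursors c1@1 c2@1 c3@3, authorship ...
After op 5 (move_right): buffer="etd" (len 3), cursors c1@2 c2@2 c3@3, authorship ...
After op 6 (insert('p')): buffer="etppdp" (len 6), cursors c1@4 c2@4 c3@6, authorship ..12.3
After op 7 (insert('p')): buffer="etppppdpp" (len 9), cursors c1@6 c2@6 c3@9, authorship ..1212.33
Authorship (.=original, N=cursor N): . . 1 2 1 2 . 3 3
Index 3: author = 2

Answer: cursor 2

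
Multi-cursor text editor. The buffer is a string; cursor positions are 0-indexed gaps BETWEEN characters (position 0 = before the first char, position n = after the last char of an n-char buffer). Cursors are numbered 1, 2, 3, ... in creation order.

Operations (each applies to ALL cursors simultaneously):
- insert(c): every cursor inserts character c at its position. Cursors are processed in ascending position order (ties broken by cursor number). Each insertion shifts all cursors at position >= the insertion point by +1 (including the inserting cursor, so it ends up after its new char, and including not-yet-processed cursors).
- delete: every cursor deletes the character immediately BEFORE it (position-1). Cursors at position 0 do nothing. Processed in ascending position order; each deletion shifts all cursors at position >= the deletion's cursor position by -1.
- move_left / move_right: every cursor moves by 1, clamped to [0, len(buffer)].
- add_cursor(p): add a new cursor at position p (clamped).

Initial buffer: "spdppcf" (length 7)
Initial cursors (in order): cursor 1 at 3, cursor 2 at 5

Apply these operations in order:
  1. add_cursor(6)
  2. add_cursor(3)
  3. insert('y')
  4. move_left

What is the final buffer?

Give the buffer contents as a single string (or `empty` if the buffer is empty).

After op 1 (add_cursor(6)): buffer="spdppcf" (len 7), cursors c1@3 c2@5 c3@6, authorship .......
After op 2 (add_cursor(3)): buffer="spdppcf" (len 7), cursors c1@3 c4@3 c2@5 c3@6, authorship .......
After op 3 (insert('y')): buffer="spdyyppycyf" (len 11), cursors c1@5 c4@5 c2@8 c3@10, authorship ...14..2.3.
After op 4 (move_left): buffer="spdyyppycyf" (len 11), cursors c1@4 c4@4 c2@7 c3@9, authorship ...14..2.3.

Answer: spdyyppycyf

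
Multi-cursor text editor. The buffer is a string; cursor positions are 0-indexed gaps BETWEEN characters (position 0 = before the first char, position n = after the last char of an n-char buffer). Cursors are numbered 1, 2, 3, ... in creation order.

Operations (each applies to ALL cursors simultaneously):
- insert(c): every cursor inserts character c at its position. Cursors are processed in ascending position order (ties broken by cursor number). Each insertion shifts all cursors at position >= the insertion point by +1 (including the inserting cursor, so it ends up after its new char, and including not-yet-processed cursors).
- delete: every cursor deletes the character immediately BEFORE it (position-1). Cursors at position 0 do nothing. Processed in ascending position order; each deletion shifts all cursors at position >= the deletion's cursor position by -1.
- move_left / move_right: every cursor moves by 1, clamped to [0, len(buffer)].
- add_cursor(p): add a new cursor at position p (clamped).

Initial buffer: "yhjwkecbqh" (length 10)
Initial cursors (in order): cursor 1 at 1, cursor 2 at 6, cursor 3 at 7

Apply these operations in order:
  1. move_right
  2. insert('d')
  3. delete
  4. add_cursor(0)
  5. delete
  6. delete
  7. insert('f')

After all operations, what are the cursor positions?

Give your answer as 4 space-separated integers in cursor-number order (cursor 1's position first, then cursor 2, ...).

After op 1 (move_right): buffer="yhjwkecbqh" (len 10), cursors c1@2 c2@7 c3@8, authorship ..........
After op 2 (insert('d')): buffer="yhdjwkecdbdqh" (len 13), cursors c1@3 c2@9 c3@11, authorship ..1.....2.3..
After op 3 (delete): buffer="yhjwkecbqh" (len 10), cursors c1@2 c2@7 c3@8, authorship ..........
After op 4 (add_cursor(0)): buffer="yhjwkecbqh" (len 10), cursors c4@0 c1@2 c2@7 c3@8, authorship ..........
After op 5 (delete): buffer="yjwkeqh" (len 7), cursors c4@0 c1@1 c2@5 c3@5, authorship .......
After op 6 (delete): buffer="jwqh" (len 4), cursors c1@0 c4@0 c2@2 c3@2, authorship ....
After op 7 (insert('f')): buffer="ffjwffqh" (len 8), cursors c1@2 c4@2 c2@6 c3@6, authorship 14..23..

Answer: 2 6 6 2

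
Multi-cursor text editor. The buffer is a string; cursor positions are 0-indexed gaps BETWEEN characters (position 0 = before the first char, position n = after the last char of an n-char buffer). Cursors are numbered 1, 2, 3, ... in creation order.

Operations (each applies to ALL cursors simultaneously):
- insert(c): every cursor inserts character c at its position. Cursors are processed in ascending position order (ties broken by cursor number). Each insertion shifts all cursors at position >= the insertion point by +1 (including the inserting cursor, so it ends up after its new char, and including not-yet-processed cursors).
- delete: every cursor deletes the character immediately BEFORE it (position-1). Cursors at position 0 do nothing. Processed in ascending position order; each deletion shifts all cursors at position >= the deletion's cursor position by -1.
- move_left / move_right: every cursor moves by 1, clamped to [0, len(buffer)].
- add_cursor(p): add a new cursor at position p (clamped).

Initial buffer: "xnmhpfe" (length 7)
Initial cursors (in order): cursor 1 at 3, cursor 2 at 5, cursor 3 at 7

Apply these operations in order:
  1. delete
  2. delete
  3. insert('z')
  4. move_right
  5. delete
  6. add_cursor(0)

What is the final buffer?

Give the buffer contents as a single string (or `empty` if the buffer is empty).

Answer: x

Derivation:
After op 1 (delete): buffer="xnhf" (len 4), cursors c1@2 c2@3 c3@4, authorship ....
After op 2 (delete): buffer="x" (len 1), cursors c1@1 c2@1 c3@1, authorship .
After op 3 (insert('z')): buffer="xzzz" (len 4), cursors c1@4 c2@4 c3@4, authorship .123
After op 4 (move_right): buffer="xzzz" (len 4), cursors c1@4 c2@4 c3@4, authorship .123
After op 5 (delete): buffer="x" (len 1), cursors c1@1 c2@1 c3@1, authorship .
After op 6 (add_cursor(0)): buffer="x" (len 1), cursors c4@0 c1@1 c2@1 c3@1, authorship .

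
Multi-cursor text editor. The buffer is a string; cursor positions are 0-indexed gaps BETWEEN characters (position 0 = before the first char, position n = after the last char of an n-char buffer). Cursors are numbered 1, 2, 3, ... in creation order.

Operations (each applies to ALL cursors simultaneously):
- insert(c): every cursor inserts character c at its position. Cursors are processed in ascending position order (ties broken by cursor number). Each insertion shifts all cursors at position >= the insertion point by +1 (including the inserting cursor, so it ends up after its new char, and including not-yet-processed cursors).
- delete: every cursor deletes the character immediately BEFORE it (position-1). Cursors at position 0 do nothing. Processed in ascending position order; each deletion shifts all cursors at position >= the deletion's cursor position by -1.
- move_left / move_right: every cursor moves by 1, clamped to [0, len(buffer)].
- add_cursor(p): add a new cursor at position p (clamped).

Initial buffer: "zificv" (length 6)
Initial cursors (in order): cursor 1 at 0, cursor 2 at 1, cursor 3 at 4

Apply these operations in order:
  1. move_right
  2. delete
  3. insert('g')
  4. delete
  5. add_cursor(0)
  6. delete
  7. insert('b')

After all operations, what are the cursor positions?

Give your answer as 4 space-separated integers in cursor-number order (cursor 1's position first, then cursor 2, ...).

After op 1 (move_right): buffer="zificv" (len 6), cursors c1@1 c2@2 c3@5, authorship ......
After op 2 (delete): buffer="fiv" (len 3), cursors c1@0 c2@0 c3@2, authorship ...
After op 3 (insert('g')): buffer="ggfigv" (len 6), cursors c1@2 c2@2 c3@5, authorship 12..3.
After op 4 (delete): buffer="fiv" (len 3), cursors c1@0 c2@0 c3@2, authorship ...
After op 5 (add_cursor(0)): buffer="fiv" (len 3), cursors c1@0 c2@0 c4@0 c3@2, authorship ...
After op 6 (delete): buffer="fv" (len 2), cursors c1@0 c2@0 c4@0 c3@1, authorship ..
After op 7 (insert('b')): buffer="bbbfbv" (len 6), cursors c1@3 c2@3 c4@3 c3@5, authorship 124.3.

Answer: 3 3 5 3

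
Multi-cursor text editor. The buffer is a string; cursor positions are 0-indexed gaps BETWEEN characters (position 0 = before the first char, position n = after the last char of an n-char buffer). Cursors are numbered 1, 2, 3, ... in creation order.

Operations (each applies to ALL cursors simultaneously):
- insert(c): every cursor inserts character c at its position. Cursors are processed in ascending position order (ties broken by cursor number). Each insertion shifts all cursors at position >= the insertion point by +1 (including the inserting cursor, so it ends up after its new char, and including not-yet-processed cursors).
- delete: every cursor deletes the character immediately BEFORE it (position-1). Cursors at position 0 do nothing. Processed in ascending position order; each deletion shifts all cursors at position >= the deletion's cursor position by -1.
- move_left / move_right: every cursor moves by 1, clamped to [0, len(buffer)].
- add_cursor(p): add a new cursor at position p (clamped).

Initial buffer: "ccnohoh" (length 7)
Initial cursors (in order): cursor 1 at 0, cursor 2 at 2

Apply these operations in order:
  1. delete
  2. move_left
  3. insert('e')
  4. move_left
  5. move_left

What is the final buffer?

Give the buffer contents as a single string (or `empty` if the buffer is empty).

Answer: eecnohoh

Derivation:
After op 1 (delete): buffer="cnohoh" (len 6), cursors c1@0 c2@1, authorship ......
After op 2 (move_left): buffer="cnohoh" (len 6), cursors c1@0 c2@0, authorship ......
After op 3 (insert('e')): buffer="eecnohoh" (len 8), cursors c1@2 c2@2, authorship 12......
After op 4 (move_left): buffer="eecnohoh" (len 8), cursors c1@1 c2@1, authorship 12......
After op 5 (move_left): buffer="eecnohoh" (len 8), cursors c1@0 c2@0, authorship 12......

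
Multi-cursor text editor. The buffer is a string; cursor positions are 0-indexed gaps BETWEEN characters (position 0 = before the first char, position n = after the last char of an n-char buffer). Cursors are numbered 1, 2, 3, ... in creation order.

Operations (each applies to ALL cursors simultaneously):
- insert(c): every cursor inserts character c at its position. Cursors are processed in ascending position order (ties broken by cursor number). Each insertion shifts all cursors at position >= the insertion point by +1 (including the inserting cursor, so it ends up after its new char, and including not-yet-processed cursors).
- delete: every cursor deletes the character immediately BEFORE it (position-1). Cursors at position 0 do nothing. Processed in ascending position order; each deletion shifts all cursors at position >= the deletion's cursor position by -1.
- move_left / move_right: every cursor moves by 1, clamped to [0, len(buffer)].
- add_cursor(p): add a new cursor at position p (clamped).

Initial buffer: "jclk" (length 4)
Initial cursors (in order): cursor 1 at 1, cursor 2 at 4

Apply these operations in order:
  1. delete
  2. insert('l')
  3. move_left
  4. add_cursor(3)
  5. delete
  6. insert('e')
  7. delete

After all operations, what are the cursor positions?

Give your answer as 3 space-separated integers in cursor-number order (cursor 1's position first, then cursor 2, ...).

After op 1 (delete): buffer="cl" (len 2), cursors c1@0 c2@2, authorship ..
After op 2 (insert('l')): buffer="lcll" (len 4), cursors c1@1 c2@4, authorship 1..2
After op 3 (move_left): buffer="lcll" (len 4), cursors c1@0 c2@3, authorship 1..2
After op 4 (add_cursor(3)): buffer="lcll" (len 4), cursors c1@0 c2@3 c3@3, authorship 1..2
After op 5 (delete): buffer="ll" (len 2), cursors c1@0 c2@1 c3@1, authorship 12
After op 6 (insert('e')): buffer="eleel" (len 5), cursors c1@1 c2@4 c3@4, authorship 11232
After op 7 (delete): buffer="ll" (len 2), cursors c1@0 c2@1 c3@1, authorship 12

Answer: 0 1 1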